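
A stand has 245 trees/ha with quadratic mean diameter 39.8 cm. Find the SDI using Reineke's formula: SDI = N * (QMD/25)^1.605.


QMD/25 = 39.8/25 = 1.592
(1.592)^1.605 = exp(1.605 * ln(1.592)) = exp(1.605 * 0.464991) = exp(0.746311) = 2.10920
SDI = 245 * 2.10920 = 516.754 ≈ 517

517


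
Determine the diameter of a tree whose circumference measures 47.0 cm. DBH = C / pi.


DBH = C / pi = 47.0 / 3.141593 = 14.9606 ≈ 14.96 cm

14.96 cm


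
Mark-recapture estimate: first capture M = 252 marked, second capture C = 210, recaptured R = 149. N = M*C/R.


N = M * C / R = 252 * 210 / 149 = 52920 / 149 = 355.17 ≈ 355

355 individuals


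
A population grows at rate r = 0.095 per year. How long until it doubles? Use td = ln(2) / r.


td = ln(2) / 0.095 = 0.693147 / 0.095 = 7.29628 ≈ 7.3 years

7.3 years


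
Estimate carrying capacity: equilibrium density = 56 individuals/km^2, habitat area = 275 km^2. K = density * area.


K = 56 * 275 = 15400 individuals

15400 individuals


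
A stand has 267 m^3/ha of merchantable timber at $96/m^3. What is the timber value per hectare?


Value = 267 * 96 = $25632/ha

$25632/ha


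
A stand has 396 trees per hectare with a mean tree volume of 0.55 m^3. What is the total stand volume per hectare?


V_stand = 396 * 0.55 = 217.8 m^3/ha

217.8 m^3/ha


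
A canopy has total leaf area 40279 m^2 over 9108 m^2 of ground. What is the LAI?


LAI = 40279 / 9108 = 4.4224 ≈ 4.42

4.42


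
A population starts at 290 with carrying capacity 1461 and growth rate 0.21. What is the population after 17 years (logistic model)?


(K - N0)/N0 = (1461 - 290)/290 = 1171/290 = 4.03793
r*t = 0.21 * 17 = 3.57; exp(-3.57) = 0.0281559
4.03793 * 0.0281559 = 0.113692
1 + 0.113692 = 1.11369
N = 1461 / 1.11369 = 1311.86 ≈ 1312

1312


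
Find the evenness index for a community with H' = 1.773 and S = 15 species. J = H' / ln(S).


ln(15) = 2.70805
J = H' / ln(S) = 1.773 / 2.70805 = 0.654715 ≈ 0.6547

0.6547


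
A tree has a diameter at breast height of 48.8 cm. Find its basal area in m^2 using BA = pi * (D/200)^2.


D/200 = 48.8/200 = 0.244 m
(D/200)^2 = 0.244^2 = 0.059536
BA = 3.141593 * 0.059536 = 0.187038 ≈ 0.1870 m^2

0.1870 m^2


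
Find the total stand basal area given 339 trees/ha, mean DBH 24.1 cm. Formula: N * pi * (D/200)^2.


(D/200)^2 = (24.1/200)^2 = 0.1205^2 = 0.01452025
Individual BA = 3.141593 * 0.01452025 = 0.0456167 m^2
Stand BA = 339 * 0.0456167 = 15.4641 ≈ 15.46 m^2/ha

15.46 m^2/ha


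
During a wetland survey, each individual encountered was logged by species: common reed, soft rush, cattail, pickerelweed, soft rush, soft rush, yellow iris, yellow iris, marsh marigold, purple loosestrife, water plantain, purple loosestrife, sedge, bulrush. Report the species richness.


Total individuals logged = 14
Distinct species (count of individuals): common reed (1), soft rush (3), cattail (1), pickerelweed (1), yellow iris (2), marsh marigold (1), purple loosestrife (2), water plantain (1), sedge (1), bulrush (1)
Species richness = number of distinct species = 10

10


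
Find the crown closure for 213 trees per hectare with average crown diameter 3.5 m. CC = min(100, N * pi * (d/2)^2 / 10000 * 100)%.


(d/2)^2 = (3.5/2)^2 = 1.75^2 = 3.0625
Crown area = 3.141593 * 3.0625 = 9.62113 m^2
N * area / 10000 * 100 = 213 * 9.62113 / 10000 * 100 = 20.4930
CC = min(100, 20.4930) = 20.4930 ≈ 20.5%

20.5%


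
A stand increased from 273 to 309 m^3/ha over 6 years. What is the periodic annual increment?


PAI = (V2 - V1) / period = (309 - 273) / 6 = 36 / 6 = 6.00 m^3/ha/yr

6.00 m^3/ha/yr


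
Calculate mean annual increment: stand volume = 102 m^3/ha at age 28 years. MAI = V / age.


MAI = 102 / 28 = 3.6429 ≈ 3.64 m^3/ha/yr

3.64 m^3/ha/yr


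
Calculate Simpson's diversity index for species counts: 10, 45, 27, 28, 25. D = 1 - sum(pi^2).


Total N = 10 + 45 + 27 + 28 + 25 = 135
Per-species terms:
  p = 10/135 = 0.074074; p^2 = 0.074074^2 = 0.005487
  p = 45/135 = 0.333333; p^2 = 0.333333^2 = 0.111111
  p = 27/135 = 0.200000; p^2 = 0.200000^2 = 0.040000
  p = 28/135 = 0.207407; p^2 = 0.207407^2 = 0.043018
  p = 25/135 = 0.185185; p^2 = 0.185185^2 = 0.034293
sum(p^2) = 0.005487 + 0.111111 + 0.040000 + 0.043018 + 0.034293 = 0.233909
D = 1 - 0.233909 = 0.766091 ≈ 0.7661

0.7661


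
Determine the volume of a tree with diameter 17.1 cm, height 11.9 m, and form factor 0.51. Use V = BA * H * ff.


(D/200)^2 = (17.1/200)^2 = 0.0855^2 = 0.00731025
BA = 3.141593 * 0.00731025 = 0.0229658 m^2
V = 0.0229658 * 11.9 * 0.51 = 0.139379 ≈ 0.139 m^3

0.139 m^3


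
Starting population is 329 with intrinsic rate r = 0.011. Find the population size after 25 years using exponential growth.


r*t = 0.011 * 25 = 0.275
exp(0.275) = 1.31653
N = 329 * 1.31653 = 433.138 ≈ 433

433


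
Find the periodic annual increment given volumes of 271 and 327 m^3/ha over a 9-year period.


PAI = (V2 - V1) / period = (327 - 271) / 9 = 56 / 9 = 6.2222 ≈ 6.22 m^3/ha/yr

6.22 m^3/ha/yr


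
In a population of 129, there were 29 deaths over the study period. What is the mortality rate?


Mortality rate = 29 / 129 = 0.224806 ≈ 0.2248

0.2248


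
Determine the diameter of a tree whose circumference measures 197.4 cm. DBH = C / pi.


DBH = C / pi = 197.4 / 3.141593 = 62.8344 ≈ 62.83 cm

62.83 cm


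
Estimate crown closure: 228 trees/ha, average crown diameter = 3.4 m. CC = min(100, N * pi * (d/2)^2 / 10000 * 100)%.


(d/2)^2 = (3.4/2)^2 = 1.7^2 = 2.89
Crown area = 3.141593 * 2.89 = 9.07920 m^2
N * area / 10000 * 100 = 228 * 9.07920 / 10000 * 100 = 20.7006
CC = min(100, 20.7006) = 20.7006 ≈ 20.7%

20.7%


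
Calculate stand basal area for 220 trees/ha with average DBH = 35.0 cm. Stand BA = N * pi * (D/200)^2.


(D/200)^2 = (35.0/200)^2 = 0.175^2 = 0.030625
Individual BA = 3.141593 * 0.030625 = 0.0962113 m^2
Stand BA = 220 * 0.0962113 = 21.1665 ≈ 21.17 m^2/ha

21.17 m^2/ha


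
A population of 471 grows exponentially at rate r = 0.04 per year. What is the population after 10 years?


r*t = 0.04 * 10 = 0.4
exp(0.4) = 1.49182
N = 471 * 1.49182 = 702.647 ≈ 703

703


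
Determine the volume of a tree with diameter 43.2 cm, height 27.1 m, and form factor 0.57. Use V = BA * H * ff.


(D/200)^2 = (43.2/200)^2 = 0.216^2 = 0.046656
BA = 3.141593 * 0.046656 = 0.146574 m^2
V = 0.146574 * 27.1 * 0.57 = 2.26413 ≈ 2.264 m^3

2.264 m^3


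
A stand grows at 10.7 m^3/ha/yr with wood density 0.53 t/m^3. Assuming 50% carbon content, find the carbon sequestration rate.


C = 10.7 * 0.53 * 0.5 = 2.8355 ≈ 2.84 t C/ha/yr

2.84 t C/ha/yr


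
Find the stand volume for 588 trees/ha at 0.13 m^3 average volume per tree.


V_stand = 588 * 0.13 = 76.44 ≈ 76.4 m^3/ha

76.4 m^3/ha


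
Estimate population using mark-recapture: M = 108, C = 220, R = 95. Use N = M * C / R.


N = M * C / R = 108 * 220 / 95 = 23760 / 95 = 250.11 ≈ 250

250 individuals


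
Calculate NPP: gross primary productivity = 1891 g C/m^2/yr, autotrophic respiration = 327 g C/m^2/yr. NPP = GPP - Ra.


NPP = GPP - Ra = 1891 - 327 = 1564 g C/m^2/yr

1564 g C/m^2/yr


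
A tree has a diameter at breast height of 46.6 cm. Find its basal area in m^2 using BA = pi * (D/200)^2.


D/200 = 46.6/200 = 0.233 m
(D/200)^2 = 0.233^2 = 0.054289
BA = 3.141593 * 0.054289 = 0.170554 ≈ 0.1706 m^2

0.1706 m^2


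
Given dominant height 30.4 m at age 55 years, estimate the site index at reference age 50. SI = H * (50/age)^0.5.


50/55 = 0.909091
(0.909091)^0.5 = 0.953463
SI = 30.4 * 0.953463 = 28.9853 ≈ 29.0 m

29.0 m


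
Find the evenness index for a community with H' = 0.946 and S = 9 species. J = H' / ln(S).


ln(9) = 2.19722
J = H' / ln(S) = 0.946 / 2.19722 = 0.430544 ≈ 0.4305

0.4305


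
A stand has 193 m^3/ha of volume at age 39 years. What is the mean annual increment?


MAI = 193 / 39 = 4.9487 ≈ 4.95 m^3/ha/yr

4.95 m^3/ha/yr


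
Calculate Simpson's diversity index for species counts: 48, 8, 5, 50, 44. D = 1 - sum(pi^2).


Total N = 48 + 8 + 5 + 50 + 44 = 155
Per-species terms:
  p = 48/155 = 0.309677; p^2 = 0.309677^2 = 0.095900
  p = 8/155 = 0.051613; p^2 = 0.051613^2 = 0.002664
  p = 5/155 = 0.032258; p^2 = 0.032258^2 = 0.001041
  p = 50/155 = 0.322581; p^2 = 0.322581^2 = 0.104059
  p = 44/155 = 0.283871; p^2 = 0.283871^2 = 0.080583
sum(p^2) = 0.095900 + 0.002664 + 0.001041 + 0.104059 + 0.080583 = 0.284247
D = 1 - 0.284247 = 0.715753 ≈ 0.7158

0.7158


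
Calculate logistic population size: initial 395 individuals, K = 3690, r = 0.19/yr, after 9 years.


(K - N0)/N0 = (3690 - 395)/395 = 3295/395 = 8.34177
r*t = 0.19 * 9 = 1.71; exp(-1.71) = 0.180866
8.34177 * 0.180866 = 1.50874
1 + 1.50874 = 2.50874
N = 3690 / 2.50874 = 1470.86 ≈ 1471

1471


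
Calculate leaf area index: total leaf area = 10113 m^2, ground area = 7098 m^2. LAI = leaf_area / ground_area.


LAI = 10113 / 7098 = 1.4248 ≈ 1.42

1.42


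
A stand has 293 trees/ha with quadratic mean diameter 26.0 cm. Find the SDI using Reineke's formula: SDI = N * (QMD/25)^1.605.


QMD/25 = 26.0/25 = 1.04
(1.04)^1.605 = exp(1.605 * ln(1.04)) = exp(1.605 * 0.0392207) = exp(0.0629492) = 1.06497
SDI = 293 * 1.06497 = 312.036 ≈ 312

312


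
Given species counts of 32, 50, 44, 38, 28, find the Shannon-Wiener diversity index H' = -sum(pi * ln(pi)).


Total N = 32 + 50 + 44 + 38 + 28 = 192
Per-species terms:
  p = 32/192 = 0.166667; ln(p) = -1.791757; p*ln(p) = 0.166667 * (-1.791757) = -0.298627
  p = 50/192 = 0.260417; ln(p) = -1.345471; p*ln(p) = 0.260417 * (-1.345471) = -0.350384
  p = 44/192 = 0.229167; ln(p) = -1.473304; p*ln(p) = 0.229167 * (-1.473304) = -0.337633
  p = 38/192 = 0.197917; ln(p) = -1.619908; p*ln(p) = 0.197917 * (-1.619908) = -0.320607
  p = 28/192 = 0.145833; ln(p) = -1.925293; p*ln(p) = 0.145833 * (-1.925293) = -0.280771
sum(p*ln(p)) = (-0.298627) + (-0.350384) + (-0.337633) + (-0.320607) + (-0.280771) = -1.588022
H' = -(-1.588022) = 1.588022 ≈ 1.5880

1.5880


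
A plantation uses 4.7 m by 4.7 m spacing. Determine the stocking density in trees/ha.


N = 10000 / 4.7^2 = 10000 / 22.09 = 452.694 ≈ 453 trees/ha

453 trees/ha


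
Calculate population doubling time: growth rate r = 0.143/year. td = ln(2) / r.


td = ln(2) / 0.143 = 0.693147 / 0.143 = 4.84718 ≈ 4.8 years

4.8 years


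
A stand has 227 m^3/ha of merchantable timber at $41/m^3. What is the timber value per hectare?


Value = 227 * 41 = $9307/ha

$9307/ha


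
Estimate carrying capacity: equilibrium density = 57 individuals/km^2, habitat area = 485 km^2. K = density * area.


K = 57 * 485 = 27645 individuals

27645 individuals


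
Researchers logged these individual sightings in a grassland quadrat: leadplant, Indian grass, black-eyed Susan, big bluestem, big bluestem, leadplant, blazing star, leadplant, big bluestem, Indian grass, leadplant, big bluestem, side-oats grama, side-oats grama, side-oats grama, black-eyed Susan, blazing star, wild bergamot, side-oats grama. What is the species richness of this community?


Total individuals logged = 19
Distinct species (count of individuals): leadplant (4), Indian grass (2), black-eyed Susan (2), big bluestem (4), blazing star (2), side-oats grama (4), wild bergamot (1)
Species richness = number of distinct species = 7

7


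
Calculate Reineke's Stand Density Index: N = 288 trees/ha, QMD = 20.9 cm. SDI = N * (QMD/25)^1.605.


QMD/25 = 20.9/25 = 0.836
(0.836)^1.605 = exp(1.605 * ln(0.836)) = exp(1.605 * (-0.179127)) = exp(-0.287499) = 0.750137
SDI = 288 * 0.750137 = 216.039 ≈ 216

216


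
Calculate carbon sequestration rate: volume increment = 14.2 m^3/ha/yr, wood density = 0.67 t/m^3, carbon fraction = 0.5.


C = 14.2 * 0.67 * 0.5 = 4.757 ≈ 4.76 t C/ha/yr

4.76 t C/ha/yr


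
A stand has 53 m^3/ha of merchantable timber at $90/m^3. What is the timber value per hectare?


Value = 53 * 90 = $4770/ha

$4770/ha


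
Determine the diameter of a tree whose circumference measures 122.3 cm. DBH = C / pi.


DBH = C / pi = 122.3 / 3.141593 = 38.9293 ≈ 38.93 cm

38.93 cm


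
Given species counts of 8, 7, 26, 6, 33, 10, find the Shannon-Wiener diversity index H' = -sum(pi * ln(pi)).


Total N = 8 + 7 + 26 + 6 + 33 + 10 = 90
Per-species terms:
  p = 8/90 = 0.088889; ln(p) = -2.420367; p*ln(p) = 0.088889 * (-2.420367) = -0.215144
  p = 7/90 = 0.077778; ln(p) = -2.553897; p*ln(p) = 0.077778 * (-2.553897) = -0.198637
  p = 26/90 = 0.288889; ln(p) = -1.241713; p*ln(p) = 0.288889 * (-1.241713) = -0.358717
  p = 6/90 = 0.066667; ln(p) = -2.708045; p*ln(p) = 0.066667 * (-2.708045) = -0.180537
  p = 33/90 = 0.366667; ln(p) = -1.003301; p*ln(p) = 0.366667 * (-1.003301) = -0.367877
  p = 10/90 = 0.111111; ln(p) = -2.197226; p*ln(p) = 0.111111 * (-2.197226) = -0.244136
sum(p*ln(p)) = (-0.215144) + (-0.198637) + (-0.358717) + (-0.180537) + (-0.367877) + (-0.244136) = -1.565048
H' = -(-1.565048) = 1.565048 ≈ 1.5650

1.5650


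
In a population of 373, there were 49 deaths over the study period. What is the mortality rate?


Mortality rate = 49 / 373 = 0.131367 ≈ 0.1314

0.1314


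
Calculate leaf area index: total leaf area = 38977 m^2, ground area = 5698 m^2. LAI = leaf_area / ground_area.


LAI = 38977 / 5698 = 6.8405 ≈ 6.84

6.84


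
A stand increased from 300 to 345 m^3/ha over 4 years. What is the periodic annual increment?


PAI = (V2 - V1) / period = (345 - 300) / 4 = 45 / 4 = 11.25 m^3/ha/yr

11.25 m^3/ha/yr


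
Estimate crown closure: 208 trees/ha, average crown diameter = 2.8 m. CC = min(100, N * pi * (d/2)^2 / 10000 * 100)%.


(d/2)^2 = (2.8/2)^2 = 1.4^2 = 1.96
Crown area = 3.141593 * 1.96 = 6.15752 m^2
N * area / 10000 * 100 = 208 * 6.15752 / 10000 * 100 = 12.8076
CC = min(100, 12.8076) = 12.8076 ≈ 12.8%

12.8%


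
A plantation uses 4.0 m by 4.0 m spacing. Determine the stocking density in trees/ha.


N = 10000 / 4.0^2 = 10000 / 16 = 625.000 ≈ 625 trees/ha

625 trees/ha


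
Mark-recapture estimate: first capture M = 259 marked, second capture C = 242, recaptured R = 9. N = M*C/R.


N = M * C / R = 259 * 242 / 9 = 62678 / 9 = 6964.22 ≈ 6964

6964 individuals


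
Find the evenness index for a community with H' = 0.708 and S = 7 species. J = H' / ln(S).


ln(7) = 1.94591
J = H' / ln(S) = 0.708 / 1.94591 = 0.363840 ≈ 0.3638

0.3638


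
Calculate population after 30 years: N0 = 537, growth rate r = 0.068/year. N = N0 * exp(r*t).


r*t = 0.068 * 30 = 2.04
exp(2.04) = 7.69061
N = 537 * 7.69061 = 4129.86 ≈ 4130

4130


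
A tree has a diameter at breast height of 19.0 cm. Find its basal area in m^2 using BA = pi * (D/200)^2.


D/200 = 19.0/200 = 0.095 m
(D/200)^2 = 0.095^2 = 0.009025
BA = 3.141593 * 0.009025 = 0.0283529 ≈ 0.0284 m^2

0.0284 m^2


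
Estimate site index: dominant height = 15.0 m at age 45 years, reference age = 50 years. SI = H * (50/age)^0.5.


50/45 = 1.11111
(1.11111)^0.5 = 1.05409
SI = 15.0 * 1.05409 = 15.8114 ≈ 15.8 m

15.8 m


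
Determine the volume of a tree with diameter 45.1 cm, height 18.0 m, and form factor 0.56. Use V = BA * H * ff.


(D/200)^2 = (45.1/200)^2 = 0.2255^2 = 0.05085025
BA = 3.141593 * 0.05085025 = 0.159751 m^2
V = 0.159751 * 18.0 * 0.56 = 1.61029 ≈ 1.610 m^3

1.610 m^3


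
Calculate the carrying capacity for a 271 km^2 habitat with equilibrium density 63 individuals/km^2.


K = 63 * 271 = 17073 individuals

17073 individuals


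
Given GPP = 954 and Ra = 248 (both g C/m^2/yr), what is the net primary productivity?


NPP = GPP - Ra = 954 - 248 = 706 g C/m^2/yr

706 g C/m^2/yr


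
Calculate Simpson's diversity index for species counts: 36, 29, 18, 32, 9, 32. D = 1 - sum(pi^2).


Total N = 36 + 29 + 18 + 32 + 9 + 32 = 156
Per-species terms:
  p = 36/156 = 0.230769; p^2 = 0.230769^2 = 0.053254
  p = 29/156 = 0.185897; p^2 = 0.185897^2 = 0.034558
  p = 18/156 = 0.115385; p^2 = 0.115385^2 = 0.013314
  p = 32/156 = 0.205128; p^2 = 0.205128^2 = 0.042077
  p = 9/156 = 0.057692; p^2 = 0.057692^2 = 0.003328
  p = 32/156 = 0.205128; p^2 = 0.205128^2 = 0.042077
sum(p^2) = 0.053254 + 0.034558 + 0.013314 + 0.042077 + 0.003328 + 0.042077 = 0.188608
D = 1 - 0.188608 = 0.811392 ≈ 0.8114

0.8114


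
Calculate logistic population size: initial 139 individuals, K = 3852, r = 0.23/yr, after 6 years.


(K - N0)/N0 = (3852 - 139)/139 = 3713/139 = 26.7122
r*t = 0.23 * 6 = 1.38; exp(-1.38) = 0.251579
26.7122 * 0.251579 = 6.72023
1 + 6.72023 = 7.72023
N = 3852 / 7.72023 = 498.949 ≈ 499

499


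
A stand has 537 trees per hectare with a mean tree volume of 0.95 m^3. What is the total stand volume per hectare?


V_stand = 537 * 0.95 = 510.15 ≈ 510.2 m^3/ha

510.2 m^3/ha


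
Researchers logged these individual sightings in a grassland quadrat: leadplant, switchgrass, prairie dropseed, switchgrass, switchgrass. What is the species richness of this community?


Total individuals logged = 5
Distinct species (count of individuals): leadplant (1), switchgrass (3), prairie dropseed (1)
Species richness = number of distinct species = 3

3


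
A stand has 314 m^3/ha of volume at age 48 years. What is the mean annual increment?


MAI = 314 / 48 = 6.5417 ≈ 6.54 m^3/ha/yr

6.54 m^3/ha/yr


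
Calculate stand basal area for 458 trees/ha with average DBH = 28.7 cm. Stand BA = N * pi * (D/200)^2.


(D/200)^2 = (28.7/200)^2 = 0.1435^2 = 0.02059225
Individual BA = 3.141593 * 0.02059225 = 0.0646925 m^2
Stand BA = 458 * 0.0646925 = 29.6292 ≈ 29.63 m^2/ha

29.63 m^2/ha


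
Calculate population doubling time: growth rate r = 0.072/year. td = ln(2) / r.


td = ln(2) / 0.072 = 0.693147 / 0.072 = 9.62704 ≈ 9.6 years

9.6 years


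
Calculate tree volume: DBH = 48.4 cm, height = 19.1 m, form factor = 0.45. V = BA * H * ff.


(D/200)^2 = (48.4/200)^2 = 0.242^2 = 0.058564
BA = 3.141593 * 0.058564 = 0.183984 m^2
V = 0.183984 * 19.1 * 0.45 = 1.58134 ≈ 1.581 m^3

1.581 m^3


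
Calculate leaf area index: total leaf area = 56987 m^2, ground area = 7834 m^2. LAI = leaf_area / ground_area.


LAI = 56987 / 7834 = 7.2743 ≈ 7.27

7.27


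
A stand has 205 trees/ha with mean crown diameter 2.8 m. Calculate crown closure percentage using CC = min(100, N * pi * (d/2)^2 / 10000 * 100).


(d/2)^2 = (2.8/2)^2 = 1.4^2 = 1.96
Crown area = 3.141593 * 1.96 = 6.15752 m^2
N * area / 10000 * 100 = 205 * 6.15752 / 10000 * 100 = 12.6229
CC = min(100, 12.6229) = 12.6229 ≈ 12.6%

12.6%


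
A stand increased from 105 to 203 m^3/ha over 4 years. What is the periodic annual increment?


PAI = (V2 - V1) / period = (203 - 105) / 4 = 98 / 4 = 24.50 m^3/ha/yr

24.50 m^3/ha/yr


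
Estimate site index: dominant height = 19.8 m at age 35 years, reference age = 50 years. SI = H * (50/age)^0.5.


50/35 = 1.42857
(1.42857)^0.5 = 1.19523
SI = 19.8 * 1.19523 = 23.6656 ≈ 23.7 m

23.7 m


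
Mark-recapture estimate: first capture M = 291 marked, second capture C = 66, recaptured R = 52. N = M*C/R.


N = M * C / R = 291 * 66 / 52 = 19206 / 52 = 369.35 ≈ 369

369 individuals


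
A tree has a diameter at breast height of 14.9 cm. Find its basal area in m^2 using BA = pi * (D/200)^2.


D/200 = 14.9/200 = 0.0745 m
(D/200)^2 = 0.0745^2 = 0.00555025
BA = 3.141593 * 0.00555025 = 0.0174366 ≈ 0.0174 m^2

0.0174 m^2


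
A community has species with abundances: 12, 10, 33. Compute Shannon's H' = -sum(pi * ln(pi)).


Total N = 12 + 10 + 33 = 55
Per-species terms:
  p = 12/55 = 0.218182; ln(p) = -1.522426; p*ln(p) = 0.218182 * (-1.522426) = -0.332166
  p = 10/55 = 0.181818; ln(p) = -1.704749; p*ln(p) = 0.181818 * (-1.704749) = -0.309954
  p = 33/55 = 0.600000; ln(p) = -0.510826; p*ln(p) = 0.600000 * (-0.510826) = -0.306496
sum(p*ln(p)) = (-0.332166) + (-0.309954) + (-0.306496) = -0.948616
H' = -(-0.948616) = 0.948616 ≈ 0.9486

0.9486


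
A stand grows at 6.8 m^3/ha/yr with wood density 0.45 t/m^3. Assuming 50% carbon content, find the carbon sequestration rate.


C = 6.8 * 0.45 * 0.5 = 1.53 t C/ha/yr

1.53 t C/ha/yr


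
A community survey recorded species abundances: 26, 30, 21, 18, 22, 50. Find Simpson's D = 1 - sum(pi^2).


Total N = 26 + 30 + 21 + 18 + 22 + 50 = 167
Per-species terms:
  p = 26/167 = 0.155689; p^2 = 0.155689^2 = 0.024239
  p = 30/167 = 0.179641; p^2 = 0.179641^2 = 0.032271
  p = 21/167 = 0.125749; p^2 = 0.125749^2 = 0.015813
  p = 18/167 = 0.107784; p^2 = 0.107784^2 = 0.011617
  p = 22/167 = 0.131737; p^2 = 0.131737^2 = 0.017355
  p = 50/167 = 0.299401; p^2 = 0.299401^2 = 0.089641
sum(p^2) = 0.024239 + 0.032271 + 0.015813 + 0.011617 + 0.017355 + 0.089641 = 0.190936
D = 1 - 0.190936 = 0.809064 ≈ 0.8091

0.8091


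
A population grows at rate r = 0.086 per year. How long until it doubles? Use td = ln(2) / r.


td = ln(2) / 0.086 = 0.693147 / 0.086 = 8.05985 ≈ 8.1 years

8.1 years


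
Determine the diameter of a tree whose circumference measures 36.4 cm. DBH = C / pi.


DBH = C / pi = 36.4 / 3.141593 = 11.5865 ≈ 11.59 cm

11.59 cm


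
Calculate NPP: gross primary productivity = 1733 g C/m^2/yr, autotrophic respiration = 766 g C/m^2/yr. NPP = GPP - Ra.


NPP = GPP - Ra = 1733 - 766 = 967 g C/m^2/yr

967 g C/m^2/yr


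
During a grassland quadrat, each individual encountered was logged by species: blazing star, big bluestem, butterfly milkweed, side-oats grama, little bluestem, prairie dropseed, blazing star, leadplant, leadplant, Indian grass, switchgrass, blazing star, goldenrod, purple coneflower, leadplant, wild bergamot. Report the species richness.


Total individuals logged = 16
Distinct species (count of individuals): blazing star (3), big bluestem (1), butterfly milkweed (1), side-oats grama (1), little bluestem (1), prairie dropseed (1), leadplant (3), Indian grass (1), switchgrass (1), goldenrod (1), purple coneflower (1), wild bergamot (1)
Species richness = number of distinct species = 12

12


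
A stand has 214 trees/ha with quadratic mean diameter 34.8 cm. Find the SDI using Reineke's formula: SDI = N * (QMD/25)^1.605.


QMD/25 = 34.8/25 = 1.392
(1.392)^1.605 = exp(1.605 * ln(1.392)) = exp(1.605 * 0.330742) = exp(0.530841) = 1.70036
SDI = 214 * 1.70036 = 363.877 ≈ 364

364


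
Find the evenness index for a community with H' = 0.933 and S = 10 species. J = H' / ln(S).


ln(10) = 2.30259
J = H' / ln(S) = 0.933 / 2.30259 = 0.405196 ≈ 0.4052

0.4052


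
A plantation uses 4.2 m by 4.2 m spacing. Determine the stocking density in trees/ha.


N = 10000 / 4.2^2 = 10000 / 17.64 = 566.893 ≈ 567 trees/ha

567 trees/ha


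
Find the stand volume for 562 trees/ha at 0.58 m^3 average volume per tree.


V_stand = 562 * 0.58 = 325.96 ≈ 326.0 m^3/ha

326.0 m^3/ha


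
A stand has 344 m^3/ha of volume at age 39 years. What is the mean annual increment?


MAI = 344 / 39 = 8.8205 ≈ 8.82 m^3/ha/yr

8.82 m^3/ha/yr


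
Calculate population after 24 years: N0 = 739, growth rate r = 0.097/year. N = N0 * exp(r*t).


r*t = 0.097 * 24 = 2.328
exp(2.328) = 10.2574
N = 739 * 10.2574 = 7580.22 ≈ 7580

7580


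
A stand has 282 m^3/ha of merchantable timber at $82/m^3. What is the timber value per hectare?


Value = 282 * 82 = $23124/ha

$23124/ha


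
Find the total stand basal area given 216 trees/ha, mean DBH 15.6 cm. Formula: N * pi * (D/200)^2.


(D/200)^2 = (15.6/200)^2 = 0.078^2 = 0.006084
Individual BA = 3.141593 * 0.006084 = 0.0191135 m^2
Stand BA = 216 * 0.0191135 = 4.12852 ≈ 4.13 m^2/ha

4.13 m^2/ha


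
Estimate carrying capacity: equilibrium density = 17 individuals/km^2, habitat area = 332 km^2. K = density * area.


K = 17 * 332 = 5644 individuals

5644 individuals


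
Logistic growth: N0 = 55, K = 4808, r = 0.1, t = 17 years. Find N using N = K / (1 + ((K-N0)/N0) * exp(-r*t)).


(K - N0)/N0 = (4808 - 55)/55 = 4753/55 = 86.4182
r*t = 0.1 * 17 = 1.7; exp(-1.7) = 0.182684
86.4182 * 0.182684 = 15.7872
1 + 15.7872 = 16.7872
N = 4808 / 16.7872 = 286.409 ≈ 286

286


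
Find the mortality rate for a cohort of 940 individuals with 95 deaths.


Mortality rate = 95 / 940 = 0.101064 ≈ 0.1011

0.1011


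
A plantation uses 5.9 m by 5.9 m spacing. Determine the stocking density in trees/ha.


N = 10000 / 5.9^2 = 10000 / 34.81 = 287.274 ≈ 287 trees/ha

287 trees/ha


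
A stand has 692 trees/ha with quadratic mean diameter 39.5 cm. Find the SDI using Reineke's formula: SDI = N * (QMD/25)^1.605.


QMD/25 = 39.5/25 = 1.58
(1.58)^1.605 = exp(1.605 * ln(1.58)) = exp(1.605 * 0.457425) = exp(0.734167) = 2.08375
SDI = 692 * 2.08375 = 1441.96 ≈ 1442

1442


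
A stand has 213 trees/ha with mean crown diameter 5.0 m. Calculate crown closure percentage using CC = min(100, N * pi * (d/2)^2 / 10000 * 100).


(d/2)^2 = (5.0/2)^2 = 2.5^2 = 6.25
Crown area = 3.141593 * 6.25 = 19.6350 m^2
N * area / 10000 * 100 = 213 * 19.6350 / 10000 * 100 = 41.8226
CC = min(100, 41.8226) = 41.8226 ≈ 41.8%

41.8%


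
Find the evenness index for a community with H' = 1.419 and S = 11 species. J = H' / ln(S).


ln(11) = 2.39790
J = H' / ln(S) = 1.419 / 2.39790 = 0.591768 ≈ 0.5918

0.5918


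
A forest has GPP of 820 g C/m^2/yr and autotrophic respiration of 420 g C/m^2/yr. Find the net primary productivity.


NPP = GPP - Ra = 820 - 420 = 400 g C/m^2/yr

400 g C/m^2/yr


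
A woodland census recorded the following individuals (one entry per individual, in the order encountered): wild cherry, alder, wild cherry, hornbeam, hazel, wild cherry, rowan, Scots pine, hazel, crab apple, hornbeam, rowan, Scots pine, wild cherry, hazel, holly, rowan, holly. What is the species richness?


Total individuals logged = 18
Distinct species (count of individuals): wild cherry (4), alder (1), hornbeam (2), hazel (3), rowan (3), Scots pine (2), crab apple (1), holly (2)
Species richness = number of distinct species = 8

8


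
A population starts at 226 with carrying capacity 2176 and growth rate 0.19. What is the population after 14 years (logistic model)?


(K - N0)/N0 = (2176 - 226)/226 = 1950/226 = 8.62832
r*t = 0.19 * 14 = 2.66; exp(-2.66) = 0.0699482
8.62832 * 0.0699482 = 0.603535
1 + 0.603535 = 1.60354
N = 2176 / 1.60354 = 1357.00 ≈ 1357

1357


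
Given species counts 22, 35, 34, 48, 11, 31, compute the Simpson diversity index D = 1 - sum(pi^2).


Total N = 22 + 35 + 34 + 48 + 11 + 31 = 181
Per-species terms:
  p = 22/181 = 0.121547; p^2 = 0.121547^2 = 0.014774
  p = 35/181 = 0.193370; p^2 = 0.193370^2 = 0.037392
  p = 34/181 = 0.187845; p^2 = 0.187845^2 = 0.035286
  p = 48/181 = 0.265193; p^2 = 0.265193^2 = 0.070327
  p = 11/181 = 0.060773; p^2 = 0.060773^2 = 0.003693
  p = 31/181 = 0.171271; p^2 = 0.171271^2 = 0.029334
sum(p^2) = 0.014774 + 0.037392 + 0.035286 + 0.070327 + 0.003693 + 0.029334 = 0.190806
D = 1 - 0.190806 = 0.809194 ≈ 0.8092

0.8092


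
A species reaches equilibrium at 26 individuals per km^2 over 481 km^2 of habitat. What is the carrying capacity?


K = 26 * 481 = 12506 individuals

12506 individuals


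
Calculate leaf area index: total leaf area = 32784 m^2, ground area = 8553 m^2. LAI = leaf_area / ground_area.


LAI = 32784 / 8553 = 3.8330 ≈ 3.83

3.83


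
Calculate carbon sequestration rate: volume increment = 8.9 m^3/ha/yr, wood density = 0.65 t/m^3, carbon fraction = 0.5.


C = 8.9 * 0.65 * 0.5 = 2.8925 ≈ 2.89 t C/ha/yr

2.89 t C/ha/yr


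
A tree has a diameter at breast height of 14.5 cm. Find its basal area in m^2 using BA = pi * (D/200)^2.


D/200 = 14.5/200 = 0.0725 m
(D/200)^2 = 0.0725^2 = 0.00525625
BA = 3.141593 * 0.00525625 = 0.0165130 ≈ 0.0165 m^2

0.0165 m^2


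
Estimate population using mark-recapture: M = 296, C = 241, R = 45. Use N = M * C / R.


N = M * C / R = 296 * 241 / 45 = 71336 / 45 = 1585.24 ≈ 1585

1585 individuals


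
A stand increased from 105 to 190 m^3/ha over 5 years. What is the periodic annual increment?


PAI = (V2 - V1) / period = (190 - 105) / 5 = 85 / 5 = 17.00 m^3/ha/yr

17.00 m^3/ha/yr


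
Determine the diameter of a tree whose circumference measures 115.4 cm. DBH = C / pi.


DBH = C / pi = 115.4 / 3.141593 = 36.7330 ≈ 36.73 cm

36.73 cm


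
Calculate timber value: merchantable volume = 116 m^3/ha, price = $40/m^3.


Value = 116 * 40 = $4640/ha

$4640/ha


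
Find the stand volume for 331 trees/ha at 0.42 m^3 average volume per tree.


V_stand = 331 * 0.42 = 139.02 ≈ 139.0 m^3/ha

139.0 m^3/ha


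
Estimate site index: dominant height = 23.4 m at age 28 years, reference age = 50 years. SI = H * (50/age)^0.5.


50/28 = 1.78571
(1.78571)^0.5 = 1.33630
SI = 23.4 * 1.33630 = 31.2694 ≈ 31.3 m

31.3 m


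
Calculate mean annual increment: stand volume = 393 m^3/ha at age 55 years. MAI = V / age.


MAI = 393 / 55 = 7.1455 ≈ 7.15 m^3/ha/yr

7.15 m^3/ha/yr


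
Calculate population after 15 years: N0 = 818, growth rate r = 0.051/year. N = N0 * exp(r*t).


r*t = 0.051 * 15 = 0.765
exp(0.765) = 2.14899
N = 818 * 2.14899 = 1757.87 ≈ 1758

1758


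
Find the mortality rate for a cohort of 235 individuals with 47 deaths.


Mortality rate = 47 / 235 = 0.2000

0.2000


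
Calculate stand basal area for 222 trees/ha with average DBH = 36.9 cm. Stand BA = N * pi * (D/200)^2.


(D/200)^2 = (36.9/200)^2 = 0.1845^2 = 0.03404025
Individual BA = 3.141593 * 0.03404025 = 0.106941 m^2
Stand BA = 222 * 0.106941 = 23.7409 ≈ 23.74 m^2/ha

23.74 m^2/ha


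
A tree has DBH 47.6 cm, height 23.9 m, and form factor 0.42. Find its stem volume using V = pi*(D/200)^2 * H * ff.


(D/200)^2 = (47.6/200)^2 = 0.238^2 = 0.056644
BA = 3.141593 * 0.056644 = 0.177952 m^2
V = 0.177952 * 23.9 * 0.42 = 1.78628 ≈ 1.786 m^3

1.786 m^3


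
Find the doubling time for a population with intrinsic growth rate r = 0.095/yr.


td = ln(2) / 0.095 = 0.693147 / 0.095 = 7.29628 ≈ 7.3 years

7.3 years


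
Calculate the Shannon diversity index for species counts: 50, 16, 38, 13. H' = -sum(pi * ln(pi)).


Total N = 50 + 16 + 38 + 13 = 117
Per-species terms:
  p = 50/117 = 0.427350; ln(p) = -0.850152; p*ln(p) = 0.427350 * (-0.850152) = -0.363312
  p = 16/117 = 0.136752; ln(p) = -1.989586; p*ln(p) = 0.136752 * (-1.989586) = -0.272080
  p = 38/117 = 0.324786; ln(p) = -1.124589; p*ln(p) = 0.324786 * (-1.124589) = -0.365251
  p = 13/117 = 0.111111; ln(p) = -2.197226; p*ln(p) = 0.111111 * (-2.197226) = -0.244136
sum(p*ln(p)) = (-0.363312) + (-0.272080) + (-0.365251) + (-0.244136) = -1.244779
H' = -(-1.244779) = 1.244779 ≈ 1.2448

1.2448


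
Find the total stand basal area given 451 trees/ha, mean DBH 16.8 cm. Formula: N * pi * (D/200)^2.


(D/200)^2 = (16.8/200)^2 = 0.084^2 = 0.007056
Individual BA = 3.141593 * 0.007056 = 0.0221671 m^2
Stand BA = 451 * 0.0221671 = 9.99736 ≈ 10.00 m^2/ha

10.00 m^2/ha


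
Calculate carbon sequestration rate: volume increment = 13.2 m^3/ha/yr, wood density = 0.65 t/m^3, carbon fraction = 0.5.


C = 13.2 * 0.65 * 0.5 = 4.29 t C/ha/yr

4.29 t C/ha/yr


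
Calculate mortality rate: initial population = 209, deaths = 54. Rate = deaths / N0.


Mortality rate = 54 / 209 = 0.258373 ≈ 0.2584

0.2584


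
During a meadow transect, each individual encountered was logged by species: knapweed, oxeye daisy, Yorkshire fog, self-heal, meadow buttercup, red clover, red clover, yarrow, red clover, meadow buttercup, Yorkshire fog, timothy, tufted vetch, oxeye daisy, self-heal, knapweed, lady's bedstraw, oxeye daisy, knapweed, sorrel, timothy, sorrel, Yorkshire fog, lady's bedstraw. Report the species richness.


Total individuals logged = 24
Distinct species (count of individuals): knapweed (3), oxeye daisy (3), Yorkshire fog (3), self-heal (2), meadow buttercup (2), red clover (3), yarrow (1), timothy (2), tufted vetch (1), lady's bedstraw (2), sorrel (2)
Species richness = number of distinct species = 11

11


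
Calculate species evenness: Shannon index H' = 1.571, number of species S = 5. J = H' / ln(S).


ln(5) = 1.60944
J = H' / ln(S) = 1.571 / 1.60944 = 0.976116 ≈ 0.9761

0.9761


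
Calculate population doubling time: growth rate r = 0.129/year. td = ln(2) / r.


td = ln(2) / 0.129 = 0.693147 / 0.129 = 5.37323 ≈ 5.4 years

5.4 years


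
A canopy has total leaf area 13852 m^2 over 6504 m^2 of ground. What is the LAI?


LAI = 13852 / 6504 = 2.1298 ≈ 2.13

2.13


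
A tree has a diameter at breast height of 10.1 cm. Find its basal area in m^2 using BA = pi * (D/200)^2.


D/200 = 10.1/200 = 0.0505 m
(D/200)^2 = 0.0505^2 = 0.00255025
BA = 3.141593 * 0.00255025 = 0.00801185 ≈ 0.0080 m^2

0.0080 m^2


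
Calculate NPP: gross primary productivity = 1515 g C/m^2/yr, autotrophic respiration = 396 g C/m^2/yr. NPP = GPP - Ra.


NPP = GPP - Ra = 1515 - 396 = 1119 g C/m^2/yr

1119 g C/m^2/yr


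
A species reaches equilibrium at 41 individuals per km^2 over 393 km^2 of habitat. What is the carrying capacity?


K = 41 * 393 = 16113 individuals

16113 individuals


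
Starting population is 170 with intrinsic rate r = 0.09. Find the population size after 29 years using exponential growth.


r*t = 0.09 * 29 = 2.61
exp(2.61) = 13.5991
N = 170 * 13.5991 = 2311.85 ≈ 2312

2312


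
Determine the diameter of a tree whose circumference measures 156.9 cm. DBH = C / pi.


DBH = C / pi = 156.9 / 3.141593 = 49.9428 ≈ 49.94 cm

49.94 cm


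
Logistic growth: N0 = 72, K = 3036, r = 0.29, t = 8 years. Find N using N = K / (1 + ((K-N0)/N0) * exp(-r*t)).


(K - N0)/N0 = (3036 - 72)/72 = 2964/72 = 41.1667
r*t = 0.29 * 8 = 2.32; exp(-2.32) = 0.0982736
41.1667 * 0.0982736 = 4.04560
1 + 4.04560 = 5.04560
N = 3036 / 5.04560 = 601.712 ≈ 602

602


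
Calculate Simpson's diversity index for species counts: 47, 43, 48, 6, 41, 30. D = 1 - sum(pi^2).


Total N = 47 + 43 + 48 + 6 + 41 + 30 = 215
Per-species terms:
  p = 47/215 = 0.218605; p^2 = 0.218605^2 = 0.047788
  p = 43/215 = 0.200000; p^2 = 0.200000^2 = 0.040000
  p = 48/215 = 0.223256; p^2 = 0.223256^2 = 0.049843
  p = 6/215 = 0.027907; p^2 = 0.027907^2 = 0.000779
  p = 41/215 = 0.190698; p^2 = 0.190698^2 = 0.036366
  p = 30/215 = 0.139535; p^2 = 0.139535^2 = 0.019470
sum(p^2) = 0.047788 + 0.040000 + 0.049843 + 0.000779 + 0.036366 + 0.019470 = 0.194246
D = 1 - 0.194246 = 0.805754 ≈ 0.8058

0.8058


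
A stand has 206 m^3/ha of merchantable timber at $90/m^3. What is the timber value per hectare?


Value = 206 * 90 = $18540/ha

$18540/ha


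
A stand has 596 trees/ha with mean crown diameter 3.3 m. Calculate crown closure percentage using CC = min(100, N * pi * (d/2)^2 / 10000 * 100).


(d/2)^2 = (3.3/2)^2 = 1.65^2 = 2.7225
Crown area = 3.141593 * 2.7225 = 8.55299 m^2
N * area / 10000 * 100 = 596 * 8.55299 / 10000 * 100 = 50.9758
CC = min(100, 50.9758) = 50.9758 ≈ 51.0%

51.0%


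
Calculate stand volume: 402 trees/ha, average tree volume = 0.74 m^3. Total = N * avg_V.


V_stand = 402 * 0.74 = 297.48 ≈ 297.5 m^3/ha

297.5 m^3/ha


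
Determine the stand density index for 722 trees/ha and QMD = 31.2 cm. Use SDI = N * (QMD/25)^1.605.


QMD/25 = 31.2/25 = 1.248
(1.248)^1.605 = exp(1.605 * ln(1.248)) = exp(1.605 * 0.221542) = exp(0.355575) = 1.42700
SDI = 722 * 1.42700 = 1030.29 ≈ 1030

1030


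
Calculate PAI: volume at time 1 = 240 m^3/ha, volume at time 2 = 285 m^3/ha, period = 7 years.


PAI = (V2 - V1) / period = (285 - 240) / 7 = 45 / 7 = 6.4286 ≈ 6.43 m^3/ha/yr

6.43 m^3/ha/yr


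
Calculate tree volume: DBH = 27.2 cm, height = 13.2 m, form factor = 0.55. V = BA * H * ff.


(D/200)^2 = (27.2/200)^2 = 0.136^2 = 0.018496
BA = 3.141593 * 0.018496 = 0.0581069 m^2
V = 0.0581069 * 13.2 * 0.55 = 0.421856 ≈ 0.422 m^3

0.422 m^3


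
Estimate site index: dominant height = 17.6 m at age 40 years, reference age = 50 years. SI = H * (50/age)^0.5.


50/40 = 1.25000
(1.25000)^0.5 = 1.11803
SI = 17.6 * 1.11803 = 19.6773 ≈ 19.7 m

19.7 m


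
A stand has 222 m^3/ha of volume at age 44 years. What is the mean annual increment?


MAI = 222 / 44 = 5.0455 ≈ 5.05 m^3/ha/yr

5.05 m^3/ha/yr


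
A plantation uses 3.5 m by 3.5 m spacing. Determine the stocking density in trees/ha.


N = 10000 / 3.5^2 = 10000 / 12.25 = 816.327 ≈ 816 trees/ha

816 trees/ha


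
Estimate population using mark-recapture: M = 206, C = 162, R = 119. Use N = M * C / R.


N = M * C / R = 206 * 162 / 119 = 33372 / 119 = 280.44 ≈ 280

280 individuals


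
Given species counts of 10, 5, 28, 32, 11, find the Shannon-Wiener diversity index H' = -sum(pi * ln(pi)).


Total N = 10 + 5 + 28 + 32 + 11 = 86
Per-species terms:
  p = 10/86 = 0.116279; ln(p) = -2.151763; p*ln(p) = 0.116279 * (-2.151763) = -0.250205
  p = 5/86 = 0.058140; ln(p) = -2.844901; p*ln(p) = 0.058140 * (-2.844901) = -0.165403
  p = 28/86 = 0.325581; ln(p) = -1.122144; p*ln(p) = 0.325581 * (-1.122144) = -0.365349
  p = 32/86 = 0.372093; ln(p) = -0.988611; p*ln(p) = 0.372093 * (-0.988611) = -0.367855
  p = 11/86 = 0.127907; ln(p) = -2.056452; p*ln(p) = 0.127907 * (-2.056452) = -0.263035
sum(p*ln(p)) = (-0.250205) + (-0.165403) + (-0.365349) + (-0.367855) + (-0.263035) = -1.411847
H' = -(-1.411847) = 1.411847 ≈ 1.4118

1.4118


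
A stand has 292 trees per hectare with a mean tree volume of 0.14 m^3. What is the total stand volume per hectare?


V_stand = 292 * 0.14 = 40.88 ≈ 40.9 m^3/ha

40.9 m^3/ha


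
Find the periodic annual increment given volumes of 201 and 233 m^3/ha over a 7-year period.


PAI = (V2 - V1) / period = (233 - 201) / 7 = 32 / 7 = 4.5714 ≈ 4.57 m^3/ha/yr

4.57 m^3/ha/yr


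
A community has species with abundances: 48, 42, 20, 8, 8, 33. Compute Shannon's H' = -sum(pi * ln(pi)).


Total N = 48 + 42 + 20 + 8 + 8 + 33 = 159
Per-species terms:
  p = 48/159 = 0.301887; ln(p) = -1.197703; p*ln(p) = 0.301887 * (-1.197703) = -0.361571
  p = 42/159 = 0.264151; ln(p) = -1.331234; p*ln(p) = 0.264151 * (-1.331234) = -0.351647
  p = 20/159 = 0.125786; ln(p) = -2.073173; p*ln(p) = 0.125786 * (-2.073173) = -0.260776
  p = 8/159 = 0.050314; ln(p) = -2.989472; p*ln(p) = 0.050314 * (-2.989472) = -0.150412
  p = 8/159 = 0.050314; ln(p) = -2.989472; p*ln(p) = 0.050314 * (-2.989472) = -0.150412
  p = 33/159 = 0.207547; ln(p) = -1.572397; p*ln(p) = 0.207547 * (-1.572397) = -0.326346
sum(p*ln(p)) = (-0.361571) + (-0.351647) + (-0.260776) + (-0.150412) + (-0.150412) + (-0.326346) = -1.601164
H' = -(-1.601164) = 1.601164 ≈ 1.6012

1.6012


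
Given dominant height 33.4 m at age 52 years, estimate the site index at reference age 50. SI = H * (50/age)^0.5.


50/52 = 0.961538
(0.961538)^0.5 = 0.980580
SI = 33.4 * 0.980580 = 32.7514 ≈ 32.8 m

32.8 m


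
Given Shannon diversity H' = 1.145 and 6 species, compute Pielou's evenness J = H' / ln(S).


ln(6) = 1.79176
J = H' / ln(S) = 1.145 / 1.79176 = 0.639036 ≈ 0.6390

0.6390


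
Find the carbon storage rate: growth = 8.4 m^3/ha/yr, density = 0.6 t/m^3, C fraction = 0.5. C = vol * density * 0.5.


C = 8.4 * 0.6 * 0.5 = 2.52 t C/ha/yr

2.52 t C/ha/yr


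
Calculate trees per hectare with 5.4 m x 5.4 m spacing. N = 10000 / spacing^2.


N = 10000 / 5.4^2 = 10000 / 29.16 = 342.936 ≈ 343 trees/ha

343 trees/ha


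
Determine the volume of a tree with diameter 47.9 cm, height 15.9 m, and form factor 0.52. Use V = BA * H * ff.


(D/200)^2 = (47.9/200)^2 = 0.2395^2 = 0.05736025
BA = 3.141593 * 0.05736025 = 0.180203 m^2
V = 0.180203 * 15.9 * 0.52 = 1.48992 ≈ 1.490 m^3

1.490 m^3


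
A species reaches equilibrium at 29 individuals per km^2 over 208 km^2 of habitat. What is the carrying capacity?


K = 29 * 208 = 6032 individuals

6032 individuals


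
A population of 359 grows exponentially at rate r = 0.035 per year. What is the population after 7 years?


r*t = 0.035 * 7 = 0.245
exp(0.245) = 1.27762
N = 359 * 1.27762 = 458.666 ≈ 459

459
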